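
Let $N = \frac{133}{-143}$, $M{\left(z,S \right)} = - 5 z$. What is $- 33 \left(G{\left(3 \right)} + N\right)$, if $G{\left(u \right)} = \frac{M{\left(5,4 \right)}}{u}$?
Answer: $\frac{3974}{13} \approx 305.69$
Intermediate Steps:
$G{\left(u \right)} = - \frac{25}{u}$ ($G{\left(u \right)} = \frac{\left(-5\right) 5}{u} = - \frac{25}{u}$)
$N = - \frac{133}{143}$ ($N = 133 \left(- \frac{1}{143}\right) = - \frac{133}{143} \approx -0.93007$)
$- 33 \left(G{\left(3 \right)} + N\right) = - 33 \left(- \frac{25}{3} - \frac{133}{143}\right) = \left(-33\right) \left(- \frac{3974}{429}\right) = \frac{3974}{13}$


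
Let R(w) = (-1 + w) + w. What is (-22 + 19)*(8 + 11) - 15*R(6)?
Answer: -222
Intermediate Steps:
R(w) = -1 + 2*w
(-22 + 19)*(8 + 11) - 15*R(6) = (-22 + 19)*(8 + 11) - 15*(-1 + 2*6) = -3*19 - 15*(-1 + 12) = -57 - 15*11 = -57 - 165 = -222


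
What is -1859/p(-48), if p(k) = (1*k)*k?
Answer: -1859/2304 ≈ -0.80686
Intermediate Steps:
p(k) = k**2 (p(k) = k*k = k**2)
-1859/p(-48) = -1859/((-48)**2) = -1859/2304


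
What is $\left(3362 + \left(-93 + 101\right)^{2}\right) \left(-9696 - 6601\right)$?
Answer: $-55833522$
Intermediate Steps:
$\left(3362 + \left(-93 + 101\right)^{2}\right) \left(-9696 - 6601\right) = \left(3362 + 8^{2}\right) \left(-16297\right) = \left(3362 + 64\right) \left(-16297\right) = 3426 \left(-16297\right) = -55833522$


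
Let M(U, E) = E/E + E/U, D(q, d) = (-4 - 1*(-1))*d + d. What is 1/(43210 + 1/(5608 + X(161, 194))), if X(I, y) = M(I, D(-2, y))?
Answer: 902661/39003981971 ≈ 2.3143e-5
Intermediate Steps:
D(q, d) = -2*d (D(q, d) = (-4 + 1)*d + d = -3*d + d = -2*d)
M(U, E) = 1 + E/U
X(I, y) = (I - 2*y)/I (X(I, y) = (-2*y + I)/I = (I - 2*y)/I)
1/(43210 + 1/(5608 + X(161, 194))) = 1/(43210 + 1/(5608 + (161 - 2*194)/161)) = 1/(43210 + 1/(5608 + (161 - 388)/161)) = 1/(43210 + 1/(5608 + (1/161)*(-227))) = 1/(43210 + 1/(5608 - 227/161)) = 1/(43210 + 1/(902661/161)) = 1/(43210 + 161/902661) = 1/(39003981971/902661) = 902661/39003981971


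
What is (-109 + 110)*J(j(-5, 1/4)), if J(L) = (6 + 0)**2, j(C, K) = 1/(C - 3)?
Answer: 36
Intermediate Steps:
j(C, K) = 1/(-3 + C)
J(L) = 36 (J(L) = 6**2 = 36)
(-109 + 110)*J(j(-5, 1/4)) = (-109 + 110)*36 = 1*36 = 36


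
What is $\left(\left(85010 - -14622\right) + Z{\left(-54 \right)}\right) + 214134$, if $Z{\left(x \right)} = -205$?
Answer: $313561$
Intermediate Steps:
$\left(\left(85010 - -14622\right) + Z{\left(-54 \right)}\right) + 214134 = \left(\left(85010 - -14622\right) - 205\right) + 214134 = \left(\left(85010 + 14622\right) - 205\right) + 214134 = \left(99632 - 205\right) + 214134 = 99427 + 214134 = 313561$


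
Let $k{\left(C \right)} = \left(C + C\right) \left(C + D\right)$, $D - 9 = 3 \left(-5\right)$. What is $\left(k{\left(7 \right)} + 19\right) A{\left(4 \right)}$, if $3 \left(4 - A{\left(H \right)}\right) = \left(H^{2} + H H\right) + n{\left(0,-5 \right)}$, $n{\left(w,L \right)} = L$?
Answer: $-165$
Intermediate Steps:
$D = -6$ ($D = 9 + 3 \left(-5\right) = 9 - 15 = -6$)
$A{\left(H \right)} = \frac{17}{3} - \frac{2 H^{2}}{3}$ ($A{\left(H \right)} = 4 - \frac{\left(H^{2} + H H\right) - 5}{3} = 4 - \frac{\left(H^{2} + H^{2}\right) - 5}{3} = 4 - \frac{2 H^{2} - 5}{3} = 4 - \frac{-5 + 2 H^{2}}{3} = 4 - \left(- \frac{5}{3} + \frac{2 H^{2}}{3}\right) = \frac{17}{3} - \frac{2 H^{2}}{3}$)
$k{\left(C \right)} = 2 C \left(-6 + C\right)$ ($k{\left(C \right)} = \left(C + C\right) \left(C - 6\right) = 2 C \left(-6 + C\right)$)
$\left(k{\left(7 \right)} + 19\right) A{\left(4 \right)} = \left(2 \cdot 7 \left(-6 + 7\right) + 19\right) \left(\frac{17}{3} - \frac{2 \cdot 4^{2}}{3}\right) = \left(2 \cdot 7 \cdot 1 + 19\right) \left(\frac{17}{3} - \frac{32}{3}\right) = \left(14 + 19\right) \left(\frac{17}{3} - \frac{32}{3}\right) = 33 \left(-5\right) = -165$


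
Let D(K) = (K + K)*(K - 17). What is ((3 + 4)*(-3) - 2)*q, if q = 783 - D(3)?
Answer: -19941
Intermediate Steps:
D(K) = 2*K*(-17 + K) (D(K) = (2*K)*(-17 + K) = 2*K*(-17 + K))
q = 867 (q = 783 - 2*3*(-17 + 3) = 783 - 2*3*(-14) = 783 - 1*(-84) = 783 + 84 = 867)
((3 + 4)*(-3) - 2)*q = ((3 + 4)*(-3) - 2)*867 = (7*(-3) - 2)*867 = (-21 - 2)*867 = -23*867 = -19941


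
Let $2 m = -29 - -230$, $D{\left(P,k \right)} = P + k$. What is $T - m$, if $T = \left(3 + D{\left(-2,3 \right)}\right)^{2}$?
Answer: $- \frac{169}{2} \approx -84.5$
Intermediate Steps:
$T = 16$ ($T = \left(3 + \left(-2 + 3\right)\right)^{2} = \left(3 + 1\right)^{2} = 4^{2} = 16$)
$m = \frac{201}{2}$ ($m = \frac{-29 - -230}{2} = \frac{-29 + 230}{2} = \frac{1}{2} \cdot 201 = \frac{201}{2} \approx 100.5$)
$T - m = 16 - \frac{201}{2} = - \frac{169}{2}$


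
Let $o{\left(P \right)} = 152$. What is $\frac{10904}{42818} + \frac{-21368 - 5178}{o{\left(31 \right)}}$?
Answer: $- \frac{283747305}{1627084} \approx -174.39$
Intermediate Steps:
$\frac{10904}{42818} + \frac{-21368 - 5178}{o{\left(31 \right)}} = \frac{10904}{42818} + \frac{-21368 - 5178}{152} = 10904 \cdot \frac{1}{42818} - \frac{13273}{76} = \frac{5452}{21409} - \frac{13273}{76} = - \frac{283747305}{1627084}$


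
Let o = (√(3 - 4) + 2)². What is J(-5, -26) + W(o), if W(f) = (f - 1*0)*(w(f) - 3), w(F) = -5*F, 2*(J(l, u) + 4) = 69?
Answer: 113/2 - 132*I ≈ 56.5 - 132.0*I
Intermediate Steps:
J(l, u) = 61/2 (J(l, u) = -4 + (½)*69 = -4 + 69/2 = 61/2)
o = (2 + I)² (o = (√(-1) + 2)² = (I + 2)² = (2 + I)² ≈ 3.0 + 4.0*I)
W(f) = f*(-3 - 5*f) (W(f) = (f - 1*0)*(-5*f - 3) = (f + 0)*(-3 - 5*f) = f*(-3 - 5*f))
J(-5, -26) + W(o) = 61/2 - (2 + I)²*(3 + 5*(2 + I)²)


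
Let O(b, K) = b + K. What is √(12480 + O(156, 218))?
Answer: √12854 ≈ 113.38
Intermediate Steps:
O(b, K) = K + b
√(12480 + O(156, 218)) = √(12480 + (218 + 156)) = √(12480 + 374) = √12854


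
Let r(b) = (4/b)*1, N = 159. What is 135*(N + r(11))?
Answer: 236655/11 ≈ 21514.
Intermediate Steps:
r(b) = 4/b
135*(N + r(11)) = 135*(159 + 4/11) = 135*(1753/11) = 236655/11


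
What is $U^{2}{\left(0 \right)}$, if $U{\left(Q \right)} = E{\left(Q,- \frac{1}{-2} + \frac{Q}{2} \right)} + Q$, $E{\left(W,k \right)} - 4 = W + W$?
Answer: $16$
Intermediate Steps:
$E{\left(W,k \right)} = 4 + 2 W$ ($E{\left(W,k \right)} = 4 + \left(W + W\right) = 4 + 2 W$)
$U{\left(Q \right)} = 4 + 3 Q$ ($U{\left(Q \right)} = \left(4 + 2 Q\right) + Q = 4 + 3 Q$)
$U^{2}{\left(0 \right)} = \left(4 + 3 \cdot 0\right)^{2} = \left(4 + 0\right)^{2} = 4^{2} = 16$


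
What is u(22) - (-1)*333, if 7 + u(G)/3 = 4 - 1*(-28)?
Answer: 408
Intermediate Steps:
u(G) = 75 (u(G) = -21 + 3*(4 - 1*(-28)) = -21 + 3*(4 + 28) = -21 + 3*32 = -21 + 96 = 75)
u(22) - (-1)*333 = 75 - (-1)*333 = 75 - 1*(-333) = 75 + 333 = 408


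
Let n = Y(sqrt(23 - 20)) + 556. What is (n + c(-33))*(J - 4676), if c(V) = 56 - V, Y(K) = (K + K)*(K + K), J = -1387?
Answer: -3983391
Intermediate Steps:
Y(K) = 4*K**2 (Y(K) = (2*K)*(2*K) = 4*K**2)
n = 568 (n = 4*(sqrt(23 - 20))**2 + 556 = 4*(sqrt(3))**2 + 556 = 4*3 + 556 = 12 + 556 = 568)
(n + c(-33))*(J - 4676) = (568 + (56 - 1*(-33)))*(-1387 - 4676) = (568 + (56 + 33))*(-6063) = (568 + 89)*(-6063) = 657*(-6063) = -3983391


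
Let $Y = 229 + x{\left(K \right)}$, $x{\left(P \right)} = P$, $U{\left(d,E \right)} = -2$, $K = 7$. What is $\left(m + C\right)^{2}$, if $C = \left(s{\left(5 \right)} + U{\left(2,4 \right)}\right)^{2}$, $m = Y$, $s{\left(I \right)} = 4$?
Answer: $57600$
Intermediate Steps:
$Y = 236$ ($Y = 229 + 7 = 236$)
$m = 236$
$C = 4$ ($C = \left(4 - 2\right)^{2} = 2^{2} = 4$)
$\left(m + C\right)^{2} = \left(236 + 4\right)^{2} = 240^{2} = 57600$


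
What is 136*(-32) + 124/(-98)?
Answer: -213310/49 ≈ -4353.3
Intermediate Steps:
136*(-32) + 124/(-98) = -4352 + 124*(-1/98) = -4352 - 62/49 = -213310/49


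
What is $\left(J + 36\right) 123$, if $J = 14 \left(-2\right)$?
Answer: $984$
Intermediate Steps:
$J = -28$
$\left(J + 36\right) 123 = \left(-28 + 36\right) 123 = 8 \cdot 123 = 984$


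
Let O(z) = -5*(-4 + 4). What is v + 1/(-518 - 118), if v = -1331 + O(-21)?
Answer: -846517/636 ≈ -1331.0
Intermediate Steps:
O(z) = 0 (O(z) = -5*0 = 0)
v = -1331 (v = -1331 + 0 = -1331)
v + 1/(-518 - 118) = -1331 + 1/(-518 - 118) = -1331 + 1/(-636) = -1331 - 1/636 = -846517/636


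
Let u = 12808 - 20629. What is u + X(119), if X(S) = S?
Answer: -7702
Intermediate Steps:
u = -7821
u + X(119) = -7821 + 119 = -7702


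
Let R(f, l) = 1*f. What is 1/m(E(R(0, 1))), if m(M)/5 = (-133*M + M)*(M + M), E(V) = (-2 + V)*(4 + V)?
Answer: -1/84480 ≈ -1.1837e-5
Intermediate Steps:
R(f, l) = f
m(M) = -1320*M² (m(M) = 5*((-133*M + M)*(M + M)) = 5*((-132*M)*(2*M)) = 5*(-264*M²) = -1320*M²)
1/m(E(R(0, 1))) = 1/(-1320*(-8 + 0² + 2*0)²) = 1/(-1320*(-8 + 0 + 0)²) = 1/(-1320*(-8)²) = 1/(-1320*64) = 1/(-84480) = -1/84480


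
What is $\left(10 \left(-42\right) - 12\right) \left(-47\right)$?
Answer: $20304$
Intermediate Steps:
$\left(10 \left(-42\right) - 12\right) \left(-47\right) = \left(-420 - 12\right) \left(-47\right) = \left(-432\right) \left(-47\right) = 20304$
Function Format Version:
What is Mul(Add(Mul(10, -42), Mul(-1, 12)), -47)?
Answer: 20304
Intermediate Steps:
Mul(Add(Mul(10, -42), Mul(-1, 12)), -47) = Mul(Add(-420, -12), -47) = Mul(-432, -47) = 20304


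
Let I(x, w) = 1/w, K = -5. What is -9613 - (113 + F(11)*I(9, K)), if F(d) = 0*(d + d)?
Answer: -9726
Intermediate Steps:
F(d) = 0 (F(d) = 0*(2*d) = 0)
-9613 - (113 + F(11)*I(9, K)) = -9613 - (113 + 0/(-5)) = -9613 - (113 + 0*(-⅕)) = -9613 - (113 + 0) = -9613 - 1*113 = -9613 - 113 = -9726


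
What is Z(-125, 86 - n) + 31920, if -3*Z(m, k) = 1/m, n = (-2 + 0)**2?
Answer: 11970001/375 ≈ 31920.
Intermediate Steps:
n = 4 (n = (-2)**2 = 4)
Z(m, k) = -1/(3*m)
Z(-125, 86 - n) + 31920 = -1/3/(-125) + 31920 = -1/3*(-1/125) + 31920 = 1/375 + 31920 = 11970001/375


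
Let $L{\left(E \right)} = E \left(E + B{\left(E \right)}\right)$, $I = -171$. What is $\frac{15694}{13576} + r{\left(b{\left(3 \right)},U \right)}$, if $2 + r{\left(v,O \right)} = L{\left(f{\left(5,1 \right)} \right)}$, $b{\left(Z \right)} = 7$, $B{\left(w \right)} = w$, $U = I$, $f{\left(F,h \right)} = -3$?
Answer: $\frac{116455}{6788} \approx 17.156$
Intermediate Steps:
$U = -171$
$L{\left(E \right)} = 2 E^{2}$ ($L{\left(E \right)} = E \left(E + E\right) = E 2 E = 2 E^{2}$)
$r{\left(v,O \right)} = 16$ ($r{\left(v,O \right)} = -2 + 2 \left(-3\right)^{2} = -2 + 2 \cdot 9 = -2 + 18 = 16$)
$\frac{15694}{13576} + r{\left(b{\left(3 \right)},U \right)} = \frac{15694}{13576} + 16 = 15694 \cdot \frac{1}{13576} + 16 = \frac{7847}{6788} + 16 = \frac{116455}{6788}$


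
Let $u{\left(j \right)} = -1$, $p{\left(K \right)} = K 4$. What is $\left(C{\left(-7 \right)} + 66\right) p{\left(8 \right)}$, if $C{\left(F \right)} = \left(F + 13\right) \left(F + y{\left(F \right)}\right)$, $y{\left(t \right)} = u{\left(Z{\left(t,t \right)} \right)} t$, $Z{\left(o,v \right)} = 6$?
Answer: $2112$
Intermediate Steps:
$p{\left(K \right)} = 4 K$
$y{\left(t \right)} = - t$
$C{\left(F \right)} = 0$ ($C{\left(F \right)} = \left(F + 13\right) \left(F - F\right) = \left(13 + F\right) 0 = 0$)
$\left(C{\left(-7 \right)} + 66\right) p{\left(8 \right)} = \left(0 + 66\right) 4 \cdot 8 = 66 \cdot 32 = 2112$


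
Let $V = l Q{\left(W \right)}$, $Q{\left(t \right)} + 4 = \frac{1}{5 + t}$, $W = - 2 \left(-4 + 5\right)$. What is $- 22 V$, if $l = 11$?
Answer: $\frac{2662}{3} \approx 887.33$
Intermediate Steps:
$W = -2$ ($W = \left(-2\right) 1 = -2$)
$Q{\left(t \right)} = -4 + \frac{1}{5 + t}$
$V = - \frac{121}{3}$ ($V = 11 \frac{-19 - -8}{5 - 2} = 11 \frac{-19 + 8}{3} = 11 \cdot \frac{1}{3} \left(-11\right) = 11 \left(- \frac{11}{3}\right) = - \frac{121}{3} \approx -40.333$)
$- 22 V = \left(-22\right) \left(- \frac{121}{3}\right) = \frac{2662}{3}$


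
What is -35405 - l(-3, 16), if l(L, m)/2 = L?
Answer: -35399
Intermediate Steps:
l(L, m) = 2*L
-35405 - l(-3, 16) = -35405 - 2*(-3) = -35405 - 1*(-6) = -35405 + 6 = -35399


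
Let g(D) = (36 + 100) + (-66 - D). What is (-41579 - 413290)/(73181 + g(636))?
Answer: -151623/24205 ≈ -6.2641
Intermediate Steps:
g(D) = 70 - D (g(D) = 136 + (-66 - D) = 70 - D)
(-41579 - 413290)/(73181 + g(636)) = (-41579 - 413290)/(73181 + (70 - 1*636)) = -454869/(73181 + (70 - 636)) = -454869/(73181 - 566) = -454869/72615 = -454869*1/72615 = -151623/24205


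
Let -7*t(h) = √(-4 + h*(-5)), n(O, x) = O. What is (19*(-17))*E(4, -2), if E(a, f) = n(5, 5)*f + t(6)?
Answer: 3230 + 323*I*√34/7 ≈ 3230.0 + 269.06*I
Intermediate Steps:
t(h) = -√(-4 - 5*h)/7 (t(h) = -√(-4 + h*(-5))/7 = -√(-4 - 5*h)/7)
E(a, f) = 5*f - I*√34/7 (E(a, f) = 5*f - √(-4 - 5*6)/7 = 5*f - √(-4 - 30)/7 = 5*f - I*√34/7)
(19*(-17))*E(4, -2) = (19*(-17))*(5*(-2) - I*√34/7) = -323*(-10 - I*√34/7) = 3230 + 323*I*√34/7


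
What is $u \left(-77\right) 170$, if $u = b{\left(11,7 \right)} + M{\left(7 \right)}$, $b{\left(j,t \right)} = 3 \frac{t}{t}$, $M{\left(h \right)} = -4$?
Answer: $13090$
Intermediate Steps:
$b{\left(j,t \right)} = 3$ ($b{\left(j,t \right)} = 3 \cdot 1 = 3$)
$u = -1$ ($u = 3 - 4 = -1$)
$u \left(-77\right) 170 = \left(-1\right) \left(-77\right) 170 = 77 \cdot 170 = 13090$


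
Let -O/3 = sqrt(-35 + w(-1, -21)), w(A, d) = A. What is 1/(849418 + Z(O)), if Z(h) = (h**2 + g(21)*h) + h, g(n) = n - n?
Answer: 424547/360480310580 + 9*I/360480310580 ≈ 1.1777e-6 + 2.4967e-11*I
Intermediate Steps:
g(n) = 0
O = -18*I (O = -3*sqrt(-35 - 1) = -18*I ≈ -18.0*I)
Z(h) = h + h**2 (Z(h) = (h**2 + 0*h) + h = (h**2 + 0) + h = h**2 + h = h + h**2)
1/(849418 + Z(O)) = 1/(849418 + (-18*I)*(1 - 18*I)) = 1/(849418 - 18*I*(1 - 18*I))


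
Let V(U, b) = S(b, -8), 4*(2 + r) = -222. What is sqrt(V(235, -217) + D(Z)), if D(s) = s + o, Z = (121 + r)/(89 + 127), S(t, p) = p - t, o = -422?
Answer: I*sqrt(275667)/36 ≈ 14.584*I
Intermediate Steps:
r = -115/2 (r = -2 + (1/4)*(-222) = -2 - 111/2 = -115/2 ≈ -57.500)
V(U, b) = -8 - b
Z = 127/432 (Z = (121 - 115/2)/(89 + 127) = (127/2)/216 = (127/2)*(1/216) = 127/432 ≈ 0.29398)
D(s) = -422 + s (D(s) = s - 422 = -422 + s)
sqrt(V(235, -217) + D(Z)) = sqrt((-8 - 1*(-217)) + (-422 + 127/432)) = sqrt((-8 + 217) - 182177/432) = sqrt(209 - 182177/432) = sqrt(-91889/432) = I*sqrt(275667)/36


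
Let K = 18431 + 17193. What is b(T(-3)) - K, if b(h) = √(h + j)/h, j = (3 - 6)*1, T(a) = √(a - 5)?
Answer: -35624 - I*√2*√(-3 + 2*I*√2)/4 ≈ -35623.0 - 0.26494*I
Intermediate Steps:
T(a) = √(-5 + a)
j = -3 (j = -3*1 = -3)
K = 35624
b(h) = √(-3 + h)/h (b(h) = √(h - 3)/h = √(-3 + h)/h)
b(T(-3)) - K = √(-3 + √(-5 - 3))/(√(-5 - 3)) - 1*35624 = √(-3 + √(-8))/(√(-8)) - 35624 = √(-3 + 2*I*√2)/((2*I*√2)) - 35624 = (-I*√2/4)*√(-3 + 2*I*√2) - 35624 = -I*√2*√(-3 + 2*I*√2)/4 - 35624 = -35624 - I*√2*√(-3 + 2*I*√2)/4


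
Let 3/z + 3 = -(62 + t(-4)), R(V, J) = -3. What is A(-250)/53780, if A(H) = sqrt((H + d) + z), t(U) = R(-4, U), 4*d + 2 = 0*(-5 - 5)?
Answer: 3*I*sqrt(26753)/1667180 ≈ 0.00029432*I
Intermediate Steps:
d = -1/2 (d = -1/2 + (0*(-5 - 5))/4 = -1/2 + (0*(-10))/4 = -1/2 + (1/4)*0 = -1/2 + 0 = -1/2 ≈ -0.50000)
t(U) = -3
z = -3/62 (z = 3/(-3 - (62 - 3)) = 3/(-3 - 1*59) = 3/(-3 - 59) = 3/(-62) = 3*(-1/62) = -3/62 ≈ -0.048387)
A(H) = sqrt(-17/31 + H) (A(H) = sqrt((H - 1/2) - 3/62) = sqrt((-1/2 + H) - 3/62) = sqrt(-17/31 + H))
A(-250)/53780 = (sqrt(-527 + 961*(-250))/31)/53780 = (sqrt(-527 - 240250)/31)*(1/53780) = (sqrt(-240777)/31)*(1/53780) = ((3*I*sqrt(26753))/31)*(1/53780) = (3*I*sqrt(26753)/31)*(1/53780) = 3*I*sqrt(26753)/1667180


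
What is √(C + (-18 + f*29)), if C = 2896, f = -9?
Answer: √2617 ≈ 51.157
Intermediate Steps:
√(C + (-18 + f*29)) = √(2896 + (-18 - 9*29)) = √(2896 + (-18 - 261)) = √(2896 - 279) = √2617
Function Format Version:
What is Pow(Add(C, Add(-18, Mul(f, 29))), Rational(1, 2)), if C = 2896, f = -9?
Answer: Pow(2617, Rational(1, 2)) ≈ 51.157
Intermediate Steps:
Pow(Add(C, Add(-18, Mul(f, 29))), Rational(1, 2)) = Pow(Add(2896, Add(-18, Mul(-9, 29))), Rational(1, 2)) = Pow(Add(2896, Add(-18, -261)), Rational(1, 2)) = Pow(Add(2896, -279), Rational(1, 2)) = Pow(2617, Rational(1, 2))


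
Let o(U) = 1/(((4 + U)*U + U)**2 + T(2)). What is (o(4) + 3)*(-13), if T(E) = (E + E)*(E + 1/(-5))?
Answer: -254189/6516 ≈ -39.010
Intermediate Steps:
T(E) = 2*E*(-1/5 + E) (T(E) = (2*E)*(E - 1/5) = (2*E)*(-1/5 + E) = 2*E*(-1/5 + E))
o(U) = 1/(36/5 + (U + U*(4 + U))**2) (o(U) = 1/(((4 + U)*U + U)**2 + (2/5)*2*(-1 + 5*2)) = 1/((U*(4 + U) + U)**2 + (2/5)*2*(-1 + 10)) = 1/((U + U*(4 + U))**2 + (2/5)*2*9) = 1/((U + U*(4 + U))**2 + 36/5) = 1/(36/5 + (U + U*(4 + U))**2))
(o(4) + 3)*(-13) = (5/(36 + 5*4**2*(5 + 4)**2) + 3)*(-13) = (5/(36 + 5*16*9**2) + 3)*(-13) = (5/(36 + 5*16*81) + 3)*(-13) = (5/(36 + 6480) + 3)*(-13) = (5/6516 + 3)*(-13) = (19553/6516)*(-13) = -254189/6516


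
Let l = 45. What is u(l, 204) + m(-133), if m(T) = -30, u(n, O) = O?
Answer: 174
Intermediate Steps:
u(l, 204) + m(-133) = 204 - 30 = 174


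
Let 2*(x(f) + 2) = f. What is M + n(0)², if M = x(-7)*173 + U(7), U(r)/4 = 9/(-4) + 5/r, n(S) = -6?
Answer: -12903/14 ≈ -921.64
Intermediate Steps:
U(r) = -9 + 20/r (U(r) = 4*(9/(-4) + 5/r) = 4*(9*(-¼) + 5/r) = 4*(-9/4 + 5/r) = -9 + 20/r)
x(f) = -2 + f/2
M = -13407/14 (M = (-2 + (½)*(-7))*173 + (-9 + 20/7) = (-2 - 7/2)*173 + (-9 + 20*(⅐)) = -11/2*173 + (-9 + 20/7) = -1903/2 - 43/7 = -13407/14 ≈ -957.64)
M + n(0)² = -13407/14 + (-6)² = -13407/14 + 36 = -12903/14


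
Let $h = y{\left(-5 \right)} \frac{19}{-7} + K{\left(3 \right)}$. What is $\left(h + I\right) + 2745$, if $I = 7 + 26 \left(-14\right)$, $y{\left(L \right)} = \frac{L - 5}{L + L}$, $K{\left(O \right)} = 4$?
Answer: $\frac{16725}{7} \approx 2389.3$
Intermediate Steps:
$y{\left(L \right)} = \frac{-5 + L}{2 L}$
$h = \frac{9}{7}$ ($h = \frac{-5 - 5}{2 \left(-5\right)} \frac{19}{-7} + 4 = \frac{1}{2} \left(- \frac{1}{5}\right) \left(-10\right) 19 \left(- \frac{1}{7}\right) + 4 = 1 \left(- \frac{19}{7}\right) + 4 = - \frac{19}{7} + 4 = \frac{9}{7} \approx 1.2857$)
$I = -357$ ($I = 7 - 364 = -357$)
$\left(h + I\right) + 2745 = \left(\frac{9}{7} - 357\right) + 2745 = - \frac{2490}{7} + 2745 = \frac{16725}{7}$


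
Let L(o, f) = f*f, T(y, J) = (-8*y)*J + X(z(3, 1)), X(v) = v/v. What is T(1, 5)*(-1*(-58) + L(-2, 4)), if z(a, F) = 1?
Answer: -2886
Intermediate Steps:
X(v) = 1
T(y, J) = 1 - 8*J*y (T(y, J) = (-8*y)*J + 1 = -8*J*y + 1 = 1 - 8*J*y)
L(o, f) = f²
T(1, 5)*(-1*(-58) + L(-2, 4)) = (1 - 8*5*1)*(-1*(-58) + 4²) = (1 - 40)*(58 + 16) = -39*74 = -2886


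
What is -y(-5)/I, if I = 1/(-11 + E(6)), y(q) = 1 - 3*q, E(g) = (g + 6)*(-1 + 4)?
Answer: -400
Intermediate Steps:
E(g) = 18 + 3*g (E(g) = (6 + g)*3 = 18 + 3*g)
I = 1/25 (I = 1/(-11 + (18 + 3*6)) = 1/(-11 + (18 + 18)) = 1/(-11 + 36) = 1/25 ≈ 0.040000)
-y(-5)/I = -(1 - 3*(-5))/1/25 = -(1 + 15)*25 = -16*25 = -1*400 = -400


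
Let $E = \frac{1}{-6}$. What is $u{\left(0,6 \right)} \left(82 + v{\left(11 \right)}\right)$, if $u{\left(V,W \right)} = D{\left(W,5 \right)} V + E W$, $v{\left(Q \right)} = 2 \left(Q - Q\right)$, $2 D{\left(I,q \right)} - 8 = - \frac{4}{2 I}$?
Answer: $-82$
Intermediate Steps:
$D{\left(I,q \right)} = 4 - \frac{1}{I}$ ($D{\left(I,q \right)} = 4 + \frac{\left(-4\right) \frac{1}{2 I}}{2} = 4 + \frac{\left(-2\right) \frac{1}{I}}{2} = 4 - \frac{1}{I}$)
$v{\left(Q \right)} = 0$ ($v{\left(Q \right)} = 2 \cdot 0 = 0$)
$E = - \frac{1}{6} \approx -0.16667$
$u{\left(V,W \right)} = - \frac{W}{6} + V \left(4 - \frac{1}{W}\right)$ ($u{\left(V,W \right)} = \left(4 - \frac{1}{W}\right) V - \frac{W}{6} = V \left(4 - \frac{1}{W}\right) - \frac{W}{6} = - \frac{W}{6} + V \left(4 - \frac{1}{W}\right)$)
$u{\left(0,6 \right)} \left(82 + v{\left(11 \right)}\right) = \left(4 \cdot 0 - 1 - \frac{0}{6}\right) \left(82 + 0\right) = \left(0 - 1 - 0 \cdot \frac{1}{6}\right) 82 = \left(0 - 1 + 0\right) 82 = \left(-1\right) 82 = -82$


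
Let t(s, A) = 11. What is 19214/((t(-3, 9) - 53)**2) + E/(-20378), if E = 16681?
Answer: 45264701/4493349 ≈ 10.074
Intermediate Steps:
19214/((t(-3, 9) - 53)**2) + E/(-20378) = 19214/((11 - 53)**2) + 16681/(-20378) = 19214/((-42)**2) + 16681*(-1/20378) = 19214/1764 - 16681/20378 = 19214*(1/1764) - 16681/20378 = 9607/882 - 16681/20378 = 45264701/4493349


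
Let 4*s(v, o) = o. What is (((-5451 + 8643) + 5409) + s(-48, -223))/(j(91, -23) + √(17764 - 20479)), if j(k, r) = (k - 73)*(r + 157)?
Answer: 6870381/1940153 - 34181*I*√2715/23281836 ≈ 3.5412 - 0.076498*I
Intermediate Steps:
s(v, o) = o/4
j(k, r) = (-73 + k)*(157 + r)
(((-5451 + 8643) + 5409) + s(-48, -223))/(j(91, -23) + √(17764 - 20479)) = (((-5451 + 8643) + 5409) + (¼)*(-223))/((-11461 - 73*(-23) + 157*91 + 91*(-23)) + √(17764 - 20479)) = ((3192 + 5409) - 223/4)/((-11461 + 1679 + 14287 - 2093) + √(-2715)) = (8601 - 223/4)/(2412 + I*√2715) = 34181/(4*(2412 + I*√2715))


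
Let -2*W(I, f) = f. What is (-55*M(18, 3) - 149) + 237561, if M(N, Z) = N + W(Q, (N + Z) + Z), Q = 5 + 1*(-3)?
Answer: 237082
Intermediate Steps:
Q = 2 (Q = 5 - 3 = 2)
W(I, f) = -f/2
M(N, Z) = N/2 - Z (M(N, Z) = N - ((N + Z) + Z)/2 = N - (N + 2*Z)/2 = N + (-Z - N/2) = N/2 - Z)
(-55*M(18, 3) - 149) + 237561 = (-55*((½)*18 - 1*3) - 149) + 237561 = (-55*(9 - 3) - 149) + 237561 = (-55*6 - 149) + 237561 = (-330 - 149) + 237561 = -479 + 237561 = 237082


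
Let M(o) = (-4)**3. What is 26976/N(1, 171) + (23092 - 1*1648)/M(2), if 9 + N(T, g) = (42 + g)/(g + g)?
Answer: -54323979/15280 ≈ -3555.2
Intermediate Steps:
M(o) = -64
N(T, g) = -9 + (42 + g)/(2*g) (N(T, g) = -9 + (42 + g)/(g + g) = -9 + (42 + g)/((2*g)) = -9 + (42 + g)*(1/(2*g)) = -9 + (42 + g)/(2*g))
26976/N(1, 171) + (23092 - 1*1648)/M(2) = 26976/(-17/2 + 21/171) + (23092 - 1*1648)/(-64) = 26976/(-17/2 + 21*(1/171)) + (23092 - 1648)*(-1/64) = 26976/(-17/2 + 7/57) + 21444*(-1/64) = 26976/(-955/114) - 5361/16 = 26976*(-114/955) - 5361/16 = -3075264/955 - 5361/16 = -54323979/15280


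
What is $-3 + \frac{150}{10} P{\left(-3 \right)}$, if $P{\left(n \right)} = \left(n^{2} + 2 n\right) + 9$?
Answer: $177$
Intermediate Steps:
$P{\left(n \right)} = 9 + n^{2} + 2 n$
$-3 + \frac{150}{10} P{\left(-3 \right)} = -3 + \frac{150}{10} \left(9 + \left(-3\right)^{2} + 2 \left(-3\right)\right) = -3 + 150 \cdot \frac{1}{10} \left(9 + 9 - 6\right) = -3 + 15 \cdot 12 = -3 + 180 = 177$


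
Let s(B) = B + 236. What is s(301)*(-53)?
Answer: -28461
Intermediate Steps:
s(B) = 236 + B
s(301)*(-53) = (236 + 301)*(-53) = 537*(-53) = -28461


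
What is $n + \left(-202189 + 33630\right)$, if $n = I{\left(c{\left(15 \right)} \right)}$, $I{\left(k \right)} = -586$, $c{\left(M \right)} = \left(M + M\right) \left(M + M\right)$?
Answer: $-169145$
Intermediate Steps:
$c{\left(M \right)} = 4 M^{2}$ ($c{\left(M \right)} = 2 M 2 M = 4 M^{2}$)
$n = -586$
$n + \left(-202189 + 33630\right) = -586 + \left(-202189 + 33630\right) = -586 - 168559 = -169145$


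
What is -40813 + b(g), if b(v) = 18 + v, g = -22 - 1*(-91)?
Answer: -40726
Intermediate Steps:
g = 69 (g = -22 + 91 = 69)
-40813 + b(g) = -40813 + (18 + 69) = -40813 + 87 = -40726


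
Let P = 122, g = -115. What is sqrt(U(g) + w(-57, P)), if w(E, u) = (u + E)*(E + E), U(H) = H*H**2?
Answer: I*sqrt(1528285) ≈ 1236.2*I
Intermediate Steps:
U(H) = H**3
w(E, u) = 2*E*(E + u) (w(E, u) = (E + u)*(2*E) = 2*E*(E + u))
sqrt(U(g) + w(-57, P)) = sqrt((-115)**3 + 2*(-57)*(-57 + 122)) = sqrt(-1520875 + 2*(-57)*65) = sqrt(-1520875 - 7410) = sqrt(-1528285) = I*sqrt(1528285)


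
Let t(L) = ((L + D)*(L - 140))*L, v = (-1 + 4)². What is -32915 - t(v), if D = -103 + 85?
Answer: -43526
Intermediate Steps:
D = -18
v = 9 (v = 3² = 9)
t(L) = L*(-140 + L)*(-18 + L) (t(L) = ((L - 18)*(L - 140))*L = ((-18 + L)*(-140 + L))*L = ((-140 + L)*(-18 + L))*L = L*(-140 + L)*(-18 + L))
-32915 - t(v) = -32915 - 9*(2520 + 9² - 158*9) = -32915 - 9*(2520 + 81 - 1422) = -32915 - 9*1179 = -32915 - 1*10611 = -32915 - 10611 = -43526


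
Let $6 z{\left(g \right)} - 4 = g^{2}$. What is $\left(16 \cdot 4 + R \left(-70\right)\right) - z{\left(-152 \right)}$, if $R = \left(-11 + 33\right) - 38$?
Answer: $- \frac{8002}{3} \approx -2667.3$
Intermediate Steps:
$R = -16$ ($R = 22 - 38 = -16$)
$z{\left(g \right)} = \frac{2}{3} + \frac{g^{2}}{6}$
$\left(16 \cdot 4 + R \left(-70\right)\right) - z{\left(-152 \right)} = \left(16 \cdot 4 - -1120\right) - \left(\frac{2}{3} + \frac{\left(-152\right)^{2}}{6}\right) = \left(64 + 1120\right) - \left(\frac{2}{3} + \frac{1}{6} \cdot 23104\right) = 1184 - \left(\frac{2}{3} + \frac{11552}{3}\right) = 1184 - \frac{11554}{3} = - \frac{8002}{3}$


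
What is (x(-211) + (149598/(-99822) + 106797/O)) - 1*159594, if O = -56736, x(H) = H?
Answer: -50281940239379/314638944 ≈ -1.5981e+5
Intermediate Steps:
(x(-211) + (149598/(-99822) + 106797/O)) - 1*159594 = (-211 + (149598/(-99822) + 106797/(-56736))) - 1*159594 = (-211 + (149598*(-1/99822) + 106797*(-1/56736))) - 159594 = (-211 + (-24933/16637 - 35599/18912)) - 159594 = (-211 - 1063793459/314638944) - 159594 = -67452610643/314638944 - 159594 = -50281940239379/314638944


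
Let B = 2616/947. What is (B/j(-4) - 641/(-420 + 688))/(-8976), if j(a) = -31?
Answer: 19518925/70620259776 ≈ 0.00027639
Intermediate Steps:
B = 2616/947 (B = 2616*(1/947) = 2616/947 ≈ 2.7624)
(B/j(-4) - 641/(-420 + 688))/(-8976) = ((2616/947)/(-31) - 641/(-420 + 688))/(-8976) = ((2616/947)*(-1/31) - 641/268)*(-1/8976) = (-2616/29357 - 641*1/268)*(-1/8976) = (-2616/29357 - 641/268)*(-1/8976) = -19518925/7867676*(-1/8976) = 19518925/70620259776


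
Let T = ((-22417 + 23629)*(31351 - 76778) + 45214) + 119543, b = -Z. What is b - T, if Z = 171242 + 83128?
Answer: 54638397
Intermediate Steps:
Z = 254370
b = -254370 (b = -1*254370 = -254370)
T = -54892767 (T = (1212*(-45427) + 45214) + 119543 = (-55057524 + 45214) + 119543 = -55012310 + 119543 = -54892767)
b - T = -254370 - 1*(-54892767) = -254370 + 54892767 = 54638397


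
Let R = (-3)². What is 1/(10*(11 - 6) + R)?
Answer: 1/59 ≈ 0.016949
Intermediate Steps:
R = 9
1/(10*(11 - 6) + R) = 1/(10*(11 - 6) + 9) = 1/(10*5 + 9) = 1/(50 + 9) = 1/59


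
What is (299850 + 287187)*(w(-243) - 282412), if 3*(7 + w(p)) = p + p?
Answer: -165885502497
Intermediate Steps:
w(p) = -7 + 2*p/3 (w(p) = -7 + (p + p)/3 = -7 + (2*p)/3 = -7 + 2*p/3)
(299850 + 287187)*(w(-243) - 282412) = (299850 + 287187)*((-7 + (2/3)*(-243)) - 282412) = 587037*((-7 - 162) - 282412) = 587037*(-169 - 282412) = 587037*(-282581) = -165885502497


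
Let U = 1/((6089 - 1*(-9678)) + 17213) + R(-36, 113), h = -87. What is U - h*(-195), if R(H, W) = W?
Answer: -555778959/32980 ≈ -16852.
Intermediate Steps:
U = 3726741/32980 (U = 1/((6089 - 1*(-9678)) + 17213) + 113 = 1/((6089 + 9678) + 17213) + 113 = 1/(15767 + 17213) + 113 = 1/32980 + 113 = 3726741/32980 ≈ 113.00)
U - h*(-195) = 3726741/32980 - (-87)*(-195) = 3726741/32980 - 1*16965 = 3726741/32980 - 16965 = -555778959/32980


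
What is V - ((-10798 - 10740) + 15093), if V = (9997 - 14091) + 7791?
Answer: 10142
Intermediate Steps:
V = 3697 (V = -4094 + 7791 = 3697)
V - ((-10798 - 10740) + 15093) = 3697 - ((-10798 - 10740) + 15093) = 3697 - (-21538 + 15093) = 3697 - 1*(-6445) = 3697 + 6445 = 10142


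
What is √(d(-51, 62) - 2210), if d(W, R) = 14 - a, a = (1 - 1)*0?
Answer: 6*I*√61 ≈ 46.862*I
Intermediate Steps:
a = 0 (a = 0*0 = 0)
d(W, R) = 14 (d(W, R) = 14 - 1*0 = 14 + 0 = 14)
√(d(-51, 62) - 2210) = √(14 - 2210) = √(-2196) = 6*I*√61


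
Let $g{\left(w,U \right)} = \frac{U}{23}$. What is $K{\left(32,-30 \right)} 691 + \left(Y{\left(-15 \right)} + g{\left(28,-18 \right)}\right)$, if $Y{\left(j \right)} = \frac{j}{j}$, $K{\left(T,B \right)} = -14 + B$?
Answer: $- \frac{699287}{23} \approx -30404.0$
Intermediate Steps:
$g{\left(w,U \right)} = \frac{U}{23}$ ($g{\left(w,U \right)} = U \frac{1}{23} = \frac{U}{23}$)
$Y{\left(j \right)} = 1$
$K{\left(32,-30 \right)} 691 + \left(Y{\left(-15 \right)} + g{\left(28,-18 \right)}\right) = \left(-14 - 30\right) 691 + \left(1 + \frac{1}{23} \left(-18\right)\right) = \left(-44\right) 691 + \left(1 - \frac{18}{23}\right) = -30404 + \frac{5}{23} = - \frac{699287}{23}$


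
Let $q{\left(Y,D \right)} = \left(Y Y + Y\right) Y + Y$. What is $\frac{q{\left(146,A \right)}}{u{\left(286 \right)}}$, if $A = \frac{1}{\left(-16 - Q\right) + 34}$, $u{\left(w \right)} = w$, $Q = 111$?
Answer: $\frac{120523}{11} \approx 10957.0$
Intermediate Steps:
$A = - \frac{1}{93}$ ($A = \frac{1}{\left(-16 - 111\right) + 34} = \frac{1}{-127 + 34} = \frac{1}{-93} = - \frac{1}{93} \approx -0.010753$)
$q{\left(Y,D \right)} = Y + Y \left(Y + Y^{2}\right)$ ($q{\left(Y,D \right)} = \left(Y^{2} + Y\right) Y + Y = \left(Y + Y^{2}\right) Y + Y = Y \left(Y + Y^{2}\right) + Y = Y + Y \left(Y + Y^{2}\right)$)
$\frac{q{\left(146,A \right)}}{u{\left(286 \right)}} = \frac{146 \left(1 + 146 + 146^{2}\right)}{286} = 146 \left(1 + 146 + 21316\right) \frac{1}{286} = 146 \cdot 21463 \cdot \frac{1}{286} = 3133598 \cdot \frac{1}{286} = \frac{120523}{11}$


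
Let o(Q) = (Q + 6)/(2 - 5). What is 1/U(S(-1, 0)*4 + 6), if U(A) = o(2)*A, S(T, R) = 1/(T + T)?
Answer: -3/32 ≈ -0.093750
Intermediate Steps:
o(Q) = -2 - Q/3 (o(Q) = (6 + Q)/(-3) = (6 + Q)*(-1/3) = -2 - Q/3)
S(T, R) = 1/(2*T)
U(A) = -8*A/3 (U(A) = (-2 - 1/3*2)*A = (-2 - 2/3)*A = -8*A/3)
1/U(S(-1, 0)*4 + 6) = 1/(-8*(((1/2)/(-1))*4 + 6)/3) = 1/(-8*(((1/2)*(-1))*4 + 6)/3) = 1/(-8*(-1/2*4 + 6)/3) = 1/(-8*(-2 + 6)/3) = 1/(-8/3*4) = 1/(-32/3) = -3/32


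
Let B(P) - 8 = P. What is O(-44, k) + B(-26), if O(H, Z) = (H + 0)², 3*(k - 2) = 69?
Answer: 1918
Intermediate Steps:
k = 25 (k = 2 + (⅓)*69 = 2 + 23 = 25)
B(P) = 8 + P
O(H, Z) = H²
O(-44, k) + B(-26) = (-44)² + (8 - 26) = 1936 - 18 = 1918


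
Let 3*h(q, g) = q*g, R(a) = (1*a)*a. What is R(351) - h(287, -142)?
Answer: 410357/3 ≈ 1.3679e+5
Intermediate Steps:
R(a) = a² (R(a) = a*a = a²)
h(q, g) = g*q/3 (h(q, g) = (q*g)/3 = (g*q)/3 = g*q/3)
R(351) - h(287, -142) = 351² - (-142)*287/3 = 123201 - 1*(-40754/3) = 123201 + 40754/3 = 410357/3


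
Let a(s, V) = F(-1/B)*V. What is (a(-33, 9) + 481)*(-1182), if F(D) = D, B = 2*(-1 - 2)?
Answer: -570315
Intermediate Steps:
B = -6 (B = 2*(-3) = -6)
a(s, V) = V/6 (a(s, V) = (-1/(-6))*V = (-1*(-⅙))*V = V/6)
(a(-33, 9) + 481)*(-1182) = ((⅙)*9 + 481)*(-1182) = (3/2 + 481)*(-1182) = (965/2)*(-1182) = -570315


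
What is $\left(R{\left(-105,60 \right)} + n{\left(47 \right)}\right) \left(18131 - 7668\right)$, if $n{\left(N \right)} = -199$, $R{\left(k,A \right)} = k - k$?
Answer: $-2082137$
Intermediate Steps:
$R{\left(k,A \right)} = 0$
$\left(R{\left(-105,60 \right)} + n{\left(47 \right)}\right) \left(18131 - 7668\right) = \left(0 - 199\right) \left(18131 - 7668\right) = \left(-199\right) 10463 = -2082137$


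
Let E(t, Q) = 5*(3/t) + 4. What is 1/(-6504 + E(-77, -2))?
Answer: -77/500515 ≈ -0.00015384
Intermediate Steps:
E(t, Q) = 4 + 15/t (E(t, Q) = 15/t + 4 = 4 + 15/t)
1/(-6504 + E(-77, -2)) = 1/(-6504 + (4 + 15/(-77))) = 1/(-6504 + (4 + 15*(-1/77))) = 1/(-6504 + (4 - 15/77)) = 1/(-6504 + 293/77) = 1/(-500515/77) = -77/500515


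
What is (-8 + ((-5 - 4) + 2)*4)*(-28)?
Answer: 1008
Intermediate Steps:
(-8 + ((-5 - 4) + 2)*4)*(-28) = (-8 + (-9 + 2)*4)*(-28) = (-8 - 7*4)*(-28) = (-8 - 28)*(-28) = -36*(-28) = 1008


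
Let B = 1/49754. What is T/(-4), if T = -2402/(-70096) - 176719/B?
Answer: 308158738310847/140192 ≈ 2.1981e+9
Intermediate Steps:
B = 1/49754 ≈ 2.0099e-5
T = -308158738310847/35048 (T = -2402/(-70096) - 176719/1/49754 = -2402*(-1/70096) - 176719*49754 = 1201/35048 - 8792477126 = -308158738310847/35048 ≈ -8.7925e+9)
T/(-4) = -308158738310847/35048/(-4) = -308158738310847/35048*(-1/4) = 308158738310847/140192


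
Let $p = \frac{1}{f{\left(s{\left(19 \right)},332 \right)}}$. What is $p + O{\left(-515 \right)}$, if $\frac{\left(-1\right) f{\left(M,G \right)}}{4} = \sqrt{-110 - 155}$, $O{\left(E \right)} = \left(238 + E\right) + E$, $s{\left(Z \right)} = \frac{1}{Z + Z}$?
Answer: $-792 + \frac{i \sqrt{265}}{1060} \approx -792.0 + 0.015357 i$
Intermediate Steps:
$s{\left(Z \right)} = \frac{1}{2 Z}$
$O{\left(E \right)} = 238 + 2 E$
$f{\left(M,G \right)} = - 4 i \sqrt{265}$ ($f{\left(M,G \right)} = - 4 \sqrt{-110 - 155} = - 4 \sqrt{-265} = - 4 i \sqrt{265}$)
$p = \frac{i \sqrt{265}}{1060}$ ($p = \frac{1}{\left(-4\right) i \sqrt{265}} = \frac{i \sqrt{265}}{1060} \approx 0.015357 i$)
$p + O{\left(-515 \right)} = \frac{i \sqrt{265}}{1060} + \left(238 + 2 \left(-515\right)\right) = \frac{i \sqrt{265}}{1060} + \left(238 - 1030\right) = \frac{i \sqrt{265}}{1060} - 792 = -792 + \frac{i \sqrt{265}}{1060}$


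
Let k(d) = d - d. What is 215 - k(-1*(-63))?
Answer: 215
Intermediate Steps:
k(d) = 0
215 - k(-1*(-63)) = 215 - 1*0 = 215 + 0 = 215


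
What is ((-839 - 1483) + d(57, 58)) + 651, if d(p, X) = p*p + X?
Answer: 1636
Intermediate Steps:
d(p, X) = X + p**2 (d(p, X) = p**2 + X = X + p**2)
((-839 - 1483) + d(57, 58)) + 651 = ((-839 - 1483) + (58 + 57**2)) + 651 = (-2322 + (58 + 3249)) + 651 = (-2322 + 3307) + 651 = 985 + 651 = 1636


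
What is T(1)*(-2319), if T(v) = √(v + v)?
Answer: -2319*√2 ≈ -3279.6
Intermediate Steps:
T(v) = √2*√v (T(v) = √(2*v) = √2*√v)
T(1)*(-2319) = (√2*√1)*(-2319) = (√2*1)*(-2319) = √2*(-2319) = -2319*√2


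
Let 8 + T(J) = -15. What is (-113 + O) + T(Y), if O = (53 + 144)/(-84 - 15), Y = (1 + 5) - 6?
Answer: -13661/99 ≈ -137.99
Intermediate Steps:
Y = 0 (Y = 6 - 6 = 0)
T(J) = -23 (T(J) = -8 - 15 = -23)
O = -197/99 (O = 197/(-99) = 197*(-1/99) = -197/99 ≈ -1.9899)
(-113 + O) + T(Y) = (-113 - 197/99) - 23 = -11384/99 - 23 = -13661/99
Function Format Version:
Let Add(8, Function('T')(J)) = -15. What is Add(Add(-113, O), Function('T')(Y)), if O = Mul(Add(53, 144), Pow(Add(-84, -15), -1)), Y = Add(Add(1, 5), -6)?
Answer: Rational(-13661, 99) ≈ -137.99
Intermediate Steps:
Y = 0 (Y = Add(6, -6) = 0)
Function('T')(J) = -23 (Function('T')(J) = Add(-8, -15) = -23)
O = Rational(-197, 99) (O = Mul(197, Pow(-99, -1)) = Mul(197, Rational(-1, 99)) = Rational(-197, 99) ≈ -1.9899)
Add(Add(-113, O), Function('T')(Y)) = Add(Add(-113, Rational(-197, 99)), -23) = Add(Rational(-11384, 99), -23) = Rational(-13661, 99)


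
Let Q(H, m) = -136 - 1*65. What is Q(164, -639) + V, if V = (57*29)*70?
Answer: 115509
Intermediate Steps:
Q(H, m) = -201 (Q(H, m) = -136 - 65 = -201)
V = 115710 (V = 1653*70 = 115710)
Q(164, -639) + V = -201 + 115710 = 115509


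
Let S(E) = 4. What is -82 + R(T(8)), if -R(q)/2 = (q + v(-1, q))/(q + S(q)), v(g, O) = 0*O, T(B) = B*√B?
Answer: -2606/31 + 8*√2/31 ≈ -83.700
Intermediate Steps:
T(B) = B^(3/2)
v(g, O) = 0
R(q) = -2*q/(4 + q) (R(q) = -2*(q + 0)/(q + 4) = -2*q/(4 + q))
-82 + R(T(8)) = -82 - 2*8^(3/2)/(4 + 8^(3/2)) = -82 - 2*16*√2/(4 + 16*√2) = -82 - 32*√2/(4 + 16*√2)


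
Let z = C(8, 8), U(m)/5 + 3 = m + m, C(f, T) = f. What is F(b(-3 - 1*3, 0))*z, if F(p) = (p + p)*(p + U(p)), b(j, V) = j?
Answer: 7776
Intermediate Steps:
U(m) = -15 + 10*m (U(m) = -15 + 5*(m + m) = -15 + 5*(2*m) = -15 + 10*m)
F(p) = 2*p*(-15 + 11*p) (F(p) = (p + p)*(p + (-15 + 10*p)) = (2*p)*(-15 + 11*p) = 2*p*(-15 + 11*p))
z = 8
F(b(-3 - 1*3, 0))*z = (2*(-3 - 1*3)*(-15 + 11*(-3 - 1*3)))*8 = (2*(-3 - 3)*(-15 + 11*(-3 - 3)))*8 = (2*(-6)*(-15 + 11*(-6)))*8 = (2*(-6)*(-15 - 66))*8 = (2*(-6)*(-81))*8 = 972*8 = 7776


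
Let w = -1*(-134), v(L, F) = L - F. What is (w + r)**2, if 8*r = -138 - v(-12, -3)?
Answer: 889249/64 ≈ 13895.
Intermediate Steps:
r = -129/8 (r = (-138 - (-12 - 1*(-3)))/8 = (-138 - (-12 + 3))/8 = (-138 - 1*(-9))/8 = (-138 + 9)/8 = (1/8)*(-129) = -129/8 ≈ -16.125)
w = 134
(w + r)**2 = (134 - 129/8)**2 = (943/8)**2 = 889249/64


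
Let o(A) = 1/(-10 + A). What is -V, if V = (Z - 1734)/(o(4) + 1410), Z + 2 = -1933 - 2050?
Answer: 34314/8459 ≈ 4.0565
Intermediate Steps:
Z = -3985 (Z = -2 + (-1933 - 2050) = -2 - 3983 = -3985)
V = -34314/8459 (V = (-3985 - 1734)/(1/(-10 + 4) + 1410) = -5719/(1/(-6) + 1410) = -5719/(-⅙ + 1410) = -5719/8459/6 = -5719*6/8459 = -34314/8459 ≈ -4.0565)
-V = -1*(-34314/8459) = 34314/8459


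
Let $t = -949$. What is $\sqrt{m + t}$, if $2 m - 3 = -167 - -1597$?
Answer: $\frac{i \sqrt{930}}{2} \approx 15.248 i$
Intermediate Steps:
$m = \frac{1433}{2}$ ($m = \frac{3}{2} + \frac{-167 - -1597}{2} = \frac{3}{2} + \frac{-167 + 1597}{2} = \frac{3}{2} + \frac{1}{2} \cdot 1430 = \frac{3}{2} + 715 = \frac{1433}{2} \approx 716.5$)
$\sqrt{m + t} = \sqrt{\frac{1433}{2} - 949} = \sqrt{- \frac{465}{2}} = \frac{i \sqrt{930}}{2}$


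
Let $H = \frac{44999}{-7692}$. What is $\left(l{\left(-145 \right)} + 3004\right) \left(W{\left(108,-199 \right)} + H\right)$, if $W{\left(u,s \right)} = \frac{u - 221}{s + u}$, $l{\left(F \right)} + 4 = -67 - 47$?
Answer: $- \frac{119351381}{8974} \approx -13300.0$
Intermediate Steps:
$l{\left(F \right)} = -118$ ($l{\left(F \right)} = -4 - 114 = -118$)
$H = - \frac{44999}{7692}$ ($H = 44999 \left(- \frac{1}{7692}\right) = - \frac{44999}{7692} \approx -5.8501$)
$W{\left(u,s \right)} = \frac{-221 + u}{s + u}$
$\left(l{\left(-145 \right)} + 3004\right) \left(W{\left(108,-199 \right)} + H\right) = \left(-118 + 3004\right) \left(\frac{-221 + 108}{-199 + 108} - \frac{44999}{7692}\right) = 2886 \left(\frac{1}{-91} \left(-113\right) - \frac{44999}{7692}\right) = 2886 \left(\left(- \frac{1}{91}\right) \left(-113\right) - \frac{44999}{7692}\right) = 2886 \left(\frac{113}{91} - \frac{44999}{7692}\right) = 2886 \left(- \frac{3225713}{699972}\right) = - \frac{119351381}{8974}$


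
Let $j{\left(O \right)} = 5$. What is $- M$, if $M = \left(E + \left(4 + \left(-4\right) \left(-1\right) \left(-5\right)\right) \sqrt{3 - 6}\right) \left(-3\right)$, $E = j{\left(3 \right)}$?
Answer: $15 - 48 i \sqrt{3} \approx 15.0 - 83.138 i$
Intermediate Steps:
$E = 5$
$M = -15 + 48 i \sqrt{3}$ ($M = \left(5 + \left(4 + \left(-4\right) \left(-1\right) \left(-5\right)\right) \sqrt{3 - 6}\right) \left(-3\right) = \left(5 + \left(4 + 4 \left(-5\right)\right) \sqrt{3 - 6}\right) \left(-3\right) = \left(5 + \left(4 - 20\right) \sqrt{-3}\right) \left(-3\right) = \left(5 - 16 i \sqrt{3}\right) \left(-3\right) = -15 + 48 i \sqrt{3} \approx -15.0 + 83.138 i$)
$- M = - (-15 + 48 i \sqrt{3}) = 15 - 48 i \sqrt{3}$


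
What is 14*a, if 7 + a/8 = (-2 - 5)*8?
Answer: -7056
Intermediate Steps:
a = -504 (a = -56 + 8*((-2 - 5)*8) = -56 + 8*(-7*8) = -56 + 8*(-56) = -56 - 448 = -504)
14*a = 14*(-504) = -7056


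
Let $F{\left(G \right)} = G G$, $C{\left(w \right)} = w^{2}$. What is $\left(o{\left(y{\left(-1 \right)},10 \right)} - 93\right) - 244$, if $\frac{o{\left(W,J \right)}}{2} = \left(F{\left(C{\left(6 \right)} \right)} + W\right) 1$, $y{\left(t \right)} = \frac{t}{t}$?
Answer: $2257$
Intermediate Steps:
$y{\left(t \right)} = 1$
$F{\left(G \right)} = G^{2}$
$o{\left(W,J \right)} = 2592 + 2 W$ ($o{\left(W,J \right)} = 2 \left(\left(6^{2}\right)^{2} + W\right) 1 = 2 \left(36^{2} + W\right) 1 = 2 \left(1296 + W\right) 1 = 2 \left(1296 + W\right) = 2592 + 2 W$)
$\left(o{\left(y{\left(-1 \right)},10 \right)} - 93\right) - 244 = \left(\left(2592 + 2 \cdot 1\right) - 93\right) - 244 = \left(\left(2592 + 2\right) - 93\right) - 244 = \left(2594 - 93\right) - 244 = 2501 - 244 = 2257$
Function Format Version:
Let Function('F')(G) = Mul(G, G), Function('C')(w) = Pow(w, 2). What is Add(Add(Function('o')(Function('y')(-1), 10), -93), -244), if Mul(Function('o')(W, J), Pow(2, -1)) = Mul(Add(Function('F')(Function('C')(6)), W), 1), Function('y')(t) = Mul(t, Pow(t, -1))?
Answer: 2257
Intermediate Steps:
Function('y')(t) = 1
Function('F')(G) = Pow(G, 2)
Function('o')(W, J) = Add(2592, Mul(2, W)) (Function('o')(W, J) = Mul(2, Mul(Add(Pow(Pow(6, 2), 2), W), 1)) = Mul(2, Mul(Add(Pow(36, 2), W), 1)) = Mul(2, Mul(Add(1296, W), 1)) = Mul(2, Add(1296, W)) = Add(2592, Mul(2, W)))
Add(Add(Function('o')(Function('y')(-1), 10), -93), -244) = Add(Add(Add(2592, Mul(2, 1)), -93), -244) = Add(Add(Add(2592, 2), -93), -244) = Add(Add(2594, -93), -244) = Add(2501, -244) = 2257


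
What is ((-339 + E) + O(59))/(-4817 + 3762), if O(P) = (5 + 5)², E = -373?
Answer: 612/1055 ≈ 0.58009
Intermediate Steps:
O(P) = 100 (O(P) = 10² = 100)
((-339 + E) + O(59))/(-4817 + 3762) = ((-339 - 373) + 100)/(-4817 + 3762) = (-712 + 100)/(-1055) = -612*(-1/1055) = 612/1055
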